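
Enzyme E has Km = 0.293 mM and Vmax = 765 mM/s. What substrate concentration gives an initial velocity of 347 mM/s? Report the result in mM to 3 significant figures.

0.243 mM

The required fractional saturation is v/Vmax = 347/765 = 0.4536.
Then [S]/(Km+[S]) = 0.4536 ⇒ [S] = 0.293 × 0.4536/(1 − 0.4536) = 0.243 mM.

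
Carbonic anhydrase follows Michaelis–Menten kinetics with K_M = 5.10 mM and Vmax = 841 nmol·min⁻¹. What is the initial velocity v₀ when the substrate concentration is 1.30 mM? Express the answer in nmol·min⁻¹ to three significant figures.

v = Vmax·[S]/(Km + [S]) = 841 × 1.30 / (5.10 + 1.30)
  = 1093 / 6.400 = 171 nmol·min⁻¹.

171 nmol·min⁻¹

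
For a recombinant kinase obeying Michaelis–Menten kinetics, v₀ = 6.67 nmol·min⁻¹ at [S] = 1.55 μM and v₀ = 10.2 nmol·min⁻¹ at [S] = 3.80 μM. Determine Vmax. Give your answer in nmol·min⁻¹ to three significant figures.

16.1 nmol·min⁻¹

In reciprocal form, 1/v = (Km/Vmax)·(1/[S]) + 1/Vmax. The two points give (1/[S], 1/v) = (0.6452, 0.1499) and (0.2632, 0.09804).
Slope = (0.1499 − 0.09804)/(0.6452 − 0.2632) = 0.1358; intercept = 0.1499 − 0.1358×0.6452 = 0.06230.
Vmax = 1/intercept = 16.1 nmol·min⁻¹; Km = slope × Vmax = 0.1358 × 16.1 = 2.18 μM.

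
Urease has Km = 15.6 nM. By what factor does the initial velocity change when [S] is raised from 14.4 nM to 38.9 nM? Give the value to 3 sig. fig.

1.49

The fractional saturations are [S]/(Km+[S]) = 14.4/30.00 = 0.4800 and 38.9/54.50 = 0.7138.
v₂/v₁ is just their ratio: 0.7138/0.4800 = 1.49.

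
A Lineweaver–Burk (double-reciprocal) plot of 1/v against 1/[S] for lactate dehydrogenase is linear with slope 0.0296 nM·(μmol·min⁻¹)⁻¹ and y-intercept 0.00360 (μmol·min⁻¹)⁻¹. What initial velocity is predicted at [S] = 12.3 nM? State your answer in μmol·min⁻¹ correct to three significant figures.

The y-intercept is 1/Vmax, so Vmax = 1/0.00360 = 278 μmol·min⁻¹.
The slope is Km/Vmax, so Km = 0.0296 × 278 = 8.22 nM.
Then v = 278 × 12.3/(8.22 + 12.3) = 166 μmol·min⁻¹.

166 μmol·min⁻¹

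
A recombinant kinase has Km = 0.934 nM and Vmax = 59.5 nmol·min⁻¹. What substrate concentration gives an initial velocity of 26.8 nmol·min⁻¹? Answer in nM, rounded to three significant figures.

The required fractional saturation is v/Vmax = 26.8/59.5 = 0.4504.
Then [S]/(Km+[S]) = 0.4504 ⇒ [S] = 0.934 × 0.4504/(1 − 0.4504) = 0.765 nM.

0.765 nM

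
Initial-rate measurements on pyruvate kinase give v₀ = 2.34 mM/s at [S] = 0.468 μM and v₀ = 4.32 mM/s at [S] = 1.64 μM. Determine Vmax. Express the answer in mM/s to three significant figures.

From v = Vmax[S]/(Km+[S]), each point gives Vmax = v(Km+[S])/[S].
Equating: 2.34(Km+0.468)/0.468 = 4.32(Km+1.64)/1.64.
5.000·Km + 2.34 = 2.634·Km + 4.32, so (5.000 − 2.634)·Km = 4.32 − 2.34.
Km = 1.980/2.366 = 0.837 μM; then Vmax = 2.34(0.837+0.468)/0.468 = 6.52 mM/s.

6.52 mM/s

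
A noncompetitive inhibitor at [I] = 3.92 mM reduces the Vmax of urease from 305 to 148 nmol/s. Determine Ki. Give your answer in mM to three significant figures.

3.70 mM

Noncompetitive: Vmax,app = Vmax/α with α = 1 + [I]/Ki.
α = Vmax/Vmax,app = 305/148 = 2.061.
Since α = 1 + [I]/Ki, [I]/Ki = 2.061 − 1 = 1.061 and Ki = 3.92/1.061 = 3.70 mM.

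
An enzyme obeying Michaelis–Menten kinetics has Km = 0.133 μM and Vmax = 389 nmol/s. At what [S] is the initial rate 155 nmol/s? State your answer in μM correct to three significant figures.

0.0881 μM

Rearranging v = Vmax[S]/(Km+[S]) gives [S] = Km·v/(Vmax − v).
[S] = 0.133 × 155 / (389 − 155) = 20.62/234.0 = 0.0881 μM.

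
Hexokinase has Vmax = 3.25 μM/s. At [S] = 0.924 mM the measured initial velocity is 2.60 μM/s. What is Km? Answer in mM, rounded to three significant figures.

v/Vmax = 2.60/3.25 = 0.8000 = [S]/(Km+[S]).
So Km + [S] = [S]/0.8000 = 1.155 mM, giving Km = 1.155 − 0.924 = 0.231 mM.

0.231 mM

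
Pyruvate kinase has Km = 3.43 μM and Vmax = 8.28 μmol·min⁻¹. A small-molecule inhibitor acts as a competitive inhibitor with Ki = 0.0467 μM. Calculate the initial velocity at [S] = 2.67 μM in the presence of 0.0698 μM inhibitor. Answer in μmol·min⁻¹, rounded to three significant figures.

1.97 μmol·min⁻¹

α = 1 + [I]/Ki = 1 + 0.0698/0.0467 = 2.495.
For a competitive inhibitor, Vmax is unchanged and the apparent Km becomes α·Km: Km,app = 8.56 μM, Vmax,app = 8.28 μmol·min⁻¹.
v = Vmax,app·[S]/(Km,app + [S]) = 8.28 × 2.67/(8.56 + 2.67) = 1.97 μmol·min⁻¹.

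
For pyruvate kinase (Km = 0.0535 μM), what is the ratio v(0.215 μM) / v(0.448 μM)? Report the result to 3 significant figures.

Since Vmax cancels, v₂/v₁ = [S]₂(Km+[S]₁) / [S]₁(Km+[S]₂).
= 0.215×(0.0535+0.448) / (0.448×(0.0535+0.215)) = 0.1078/0.1203 = 0.896.

0.896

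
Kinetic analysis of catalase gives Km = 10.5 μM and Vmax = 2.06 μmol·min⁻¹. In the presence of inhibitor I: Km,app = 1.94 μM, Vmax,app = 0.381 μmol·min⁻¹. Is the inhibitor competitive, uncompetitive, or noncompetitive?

uncompetitive

Both Km and Vmax decrease by the same factor (~5.40-fold) — characteristic of uncompetitive inhibition.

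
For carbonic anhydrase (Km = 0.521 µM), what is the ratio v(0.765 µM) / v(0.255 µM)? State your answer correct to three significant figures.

Since Vmax cancels, v₂/v₁ = [S]₂(Km+[S]₁) / [S]₁(Km+[S]₂).
= 0.765×(0.521+0.255) / (0.255×(0.521+0.765)) = 0.5936/0.3279 = 1.81.

1.81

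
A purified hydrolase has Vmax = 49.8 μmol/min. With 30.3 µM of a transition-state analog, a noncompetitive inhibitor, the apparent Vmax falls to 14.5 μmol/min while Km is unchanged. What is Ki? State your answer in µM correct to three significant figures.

12.4 µM

Noncompetitive: Vmax,app = Vmax/α with α = 1 + [I]/Ki.
α = Vmax/Vmax,app = 49.8/14.5 = 3.434.
Ki = [I]/(α − 1) = 30.3/2.434 = 12.4 µM.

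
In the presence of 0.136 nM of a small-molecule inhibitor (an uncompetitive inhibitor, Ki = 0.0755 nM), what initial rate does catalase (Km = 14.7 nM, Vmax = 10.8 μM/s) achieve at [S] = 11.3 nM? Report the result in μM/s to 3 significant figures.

2.63 μM/s

With α = 1 + [I]/Ki = 1 + 0.136/0.0755 = 2.801, the uncompetitive rate law is v = (Vmax/α)·[S] / (Km/α + [S]).
v = (10.8/2.801)×11.3 / (14.7/2.801 + 11.3) = 43.57/16.55 = 2.63 μM/s.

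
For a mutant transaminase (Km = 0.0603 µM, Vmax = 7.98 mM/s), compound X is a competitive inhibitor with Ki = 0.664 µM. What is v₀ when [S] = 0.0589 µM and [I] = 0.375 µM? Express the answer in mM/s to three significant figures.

α = 1 + [I]/Ki = 1 + 0.375/0.664 = 1.565.
For a competitive inhibitor, Vmax is unchanged and the apparent Km becomes α·Km: Km,app = 0.0944 µM, Vmax,app = 7.98 mM/s.
v = Vmax,app·[S]/(Km,app + [S]) = 7.98 × 0.0589/(0.0944 + 0.0589) = 3.07 mM/s.

3.07 mM/s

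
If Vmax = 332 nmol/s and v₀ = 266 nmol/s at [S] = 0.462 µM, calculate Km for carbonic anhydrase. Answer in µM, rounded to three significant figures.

0.115 µM

From v = Vmax[S]/(Km+[S]), Km = [S](Vmax − v)/v.
Km = 0.462 × (332 − 266) / 266 = 30.49/266 = 0.115 µM.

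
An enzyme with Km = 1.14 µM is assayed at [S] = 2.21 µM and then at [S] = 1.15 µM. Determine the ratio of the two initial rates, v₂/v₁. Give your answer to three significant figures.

The fractional saturations are [S]/(Km+[S]) = 2.21/3.350 = 0.6597 and 1.15/2.290 = 0.5022.
v₂/v₁ is just their ratio: 0.5022/0.6597 = 0.761.

0.761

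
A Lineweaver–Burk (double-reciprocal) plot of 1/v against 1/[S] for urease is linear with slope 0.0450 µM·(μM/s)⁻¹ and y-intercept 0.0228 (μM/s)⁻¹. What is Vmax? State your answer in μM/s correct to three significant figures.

The y-intercept of a Lineweaver–Burk plot equals 1/Vmax, so Vmax = 1/0.0228 = 43.9 μM/s.

43.9 μM/s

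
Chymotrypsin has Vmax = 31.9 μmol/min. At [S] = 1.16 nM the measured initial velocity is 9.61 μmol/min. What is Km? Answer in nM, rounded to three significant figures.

From v = Vmax[S]/(Km+[S]), Km = [S](Vmax − v)/v.
Km = 1.16 × (31.9 − 9.61) / 9.61 = 25.86/9.61 = 2.69 nM.

2.69 nM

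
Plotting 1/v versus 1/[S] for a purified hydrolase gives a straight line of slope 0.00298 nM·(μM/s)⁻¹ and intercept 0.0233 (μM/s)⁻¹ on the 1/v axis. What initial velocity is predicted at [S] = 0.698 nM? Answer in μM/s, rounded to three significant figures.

36.3 μM/s

The y-intercept is 1/Vmax, so Vmax = 1/0.0233 = 42.9 μM/s.
The slope is Km/Vmax, so Km = 0.00298 × 42.9 = 0.128 nM.
Then v = 42.9 × 0.698/(0.128 + 0.698) = 36.3 μM/s.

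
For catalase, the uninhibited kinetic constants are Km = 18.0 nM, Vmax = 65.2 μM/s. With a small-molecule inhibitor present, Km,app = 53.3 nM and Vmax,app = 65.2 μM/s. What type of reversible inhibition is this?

competitive

Km increases (18.0 → 53.3 nM) while Vmax is unchanged — the hallmark of competitive inhibition.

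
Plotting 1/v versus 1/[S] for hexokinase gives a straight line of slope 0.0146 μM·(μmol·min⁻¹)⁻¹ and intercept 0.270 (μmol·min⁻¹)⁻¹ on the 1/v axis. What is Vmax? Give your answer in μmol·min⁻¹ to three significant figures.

3.70 μmol·min⁻¹

The y-intercept of a Lineweaver–Burk plot equals 1/Vmax, so Vmax = 1/0.270 = 3.70 μmol·min⁻¹.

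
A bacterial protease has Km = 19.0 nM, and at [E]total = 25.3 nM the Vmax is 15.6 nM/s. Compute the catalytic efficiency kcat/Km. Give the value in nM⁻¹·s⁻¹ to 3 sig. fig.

0.0325 nM⁻¹·s⁻¹

kcat = Vmax/[E]total = 15.6/25.3 = 0.617 s⁻¹.
kcat/Km = 0.617/19.0 = 0.0325 nM⁻¹·s⁻¹.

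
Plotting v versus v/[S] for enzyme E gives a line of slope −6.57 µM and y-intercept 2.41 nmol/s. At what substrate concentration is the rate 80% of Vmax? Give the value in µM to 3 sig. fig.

26.3 µM

The Eadie–Hofstee slope gives Km = 6.57 µM (slope = −Km).
v/Vmax = [S]/(Km+[S]) = 0.8 ⇒ [S] = Km·0.8/(1−0.8) = 6.57 × 4.000 = 26.3 µM.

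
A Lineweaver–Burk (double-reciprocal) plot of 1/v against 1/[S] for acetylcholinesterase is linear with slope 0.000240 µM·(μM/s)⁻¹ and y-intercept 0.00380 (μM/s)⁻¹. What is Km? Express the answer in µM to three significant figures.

y-intercept = 1/Vmax ⇒ Vmax = 263 μM/s; slope = Km/Vmax ⇒ Km = slope × Vmax.
Km = 0.000240 × 263 = 0.0632 µM.

0.0632 µM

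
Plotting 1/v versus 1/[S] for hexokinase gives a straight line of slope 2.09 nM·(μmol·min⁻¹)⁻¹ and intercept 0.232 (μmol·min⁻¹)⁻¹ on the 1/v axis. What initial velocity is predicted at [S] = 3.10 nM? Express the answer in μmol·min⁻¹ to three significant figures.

The y-intercept is 1/Vmax, so Vmax = 1/0.232 = 4.31 μmol·min⁻¹.
The slope is Km/Vmax, so Km = 2.09 × 4.31 = 9.01 nM.
Then v = 4.31 × 3.10/(9.01 + 3.10) = 1.10 μmol·min⁻¹.

1.10 μmol·min⁻¹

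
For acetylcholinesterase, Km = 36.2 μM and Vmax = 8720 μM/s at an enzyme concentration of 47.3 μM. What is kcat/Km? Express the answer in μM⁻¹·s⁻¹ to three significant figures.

kcat = Vmax/[E]total = 8720/47.3 = 184 s⁻¹.
kcat/Km = 184/36.2 = 5.09 μM⁻¹·s⁻¹.

5.09 μM⁻¹·s⁻¹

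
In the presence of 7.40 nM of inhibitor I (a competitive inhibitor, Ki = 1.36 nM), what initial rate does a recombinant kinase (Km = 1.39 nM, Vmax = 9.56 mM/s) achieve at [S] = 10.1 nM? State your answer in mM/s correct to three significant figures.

5.07 mM/s

α = 1 + [I]/Ki = 1 + 7.40/1.36 = 6.441.
For a competitive inhibitor, Vmax is unchanged and the apparent Km becomes α·Km: Km,app = 8.95 nM, Vmax,app = 9.56 mM/s.
v = Vmax,app·[S]/(Km,app + [S]) = 9.56 × 10.1/(8.95 + 10.1) = 5.07 mM/s.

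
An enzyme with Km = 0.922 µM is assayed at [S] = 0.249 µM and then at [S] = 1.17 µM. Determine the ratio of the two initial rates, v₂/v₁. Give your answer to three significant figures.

Since Vmax cancels, v₂/v₁ = [S]₂(Km+[S]₁) / [S]₁(Km+[S]₂).
= 1.17×(0.922+0.249) / (0.249×(0.922+1.17)) = 1.370/0.5209 = 2.63.

2.63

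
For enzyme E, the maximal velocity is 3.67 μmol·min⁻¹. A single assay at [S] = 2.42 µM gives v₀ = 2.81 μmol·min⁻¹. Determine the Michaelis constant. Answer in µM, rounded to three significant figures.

0.741 µM

From v = Vmax[S]/(Km+[S]), Km = [S](Vmax − v)/v.
Km = 2.42 × (3.67 − 2.81) / 2.81 = 2.081/2.81 = 0.741 µM.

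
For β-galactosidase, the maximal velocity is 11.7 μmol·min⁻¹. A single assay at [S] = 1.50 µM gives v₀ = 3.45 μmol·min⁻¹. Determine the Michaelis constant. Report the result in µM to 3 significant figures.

v/Vmax = 3.45/11.7 = 0.2949 = [S]/(Km+[S]).
So Km + [S] = [S]/0.2949 = 5.087 µM, giving Km = 5.087 − 1.50 = 3.59 µM.

3.59 µM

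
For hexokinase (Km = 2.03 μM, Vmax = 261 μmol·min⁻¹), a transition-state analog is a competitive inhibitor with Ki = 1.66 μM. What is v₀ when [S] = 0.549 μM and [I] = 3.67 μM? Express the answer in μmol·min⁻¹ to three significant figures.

α = 1 + [I]/Ki = 1 + 3.67/1.66 = 3.211.
For a competitive inhibitor, Vmax is unchanged and the apparent Km becomes α·Km: Km,app = 6.52 μM, Vmax,app = 261 μmol·min⁻¹.
v = Vmax,app·[S]/(Km,app + [S]) = 261 × 0.549/(6.52 + 0.549) = 20.3 μmol·min⁻¹.

20.3 μmol·min⁻¹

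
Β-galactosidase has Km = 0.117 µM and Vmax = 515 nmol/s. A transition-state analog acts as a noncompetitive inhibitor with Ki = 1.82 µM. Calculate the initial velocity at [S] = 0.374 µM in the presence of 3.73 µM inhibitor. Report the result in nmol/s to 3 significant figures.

With α = 1 + [I]/Ki = 1 + 3.73/1.82 = 3.049, the noncompetitive rate law is v = (Vmax/α)·[S] / (Km + [S]).
v = (515/3.049)×0.374 / (0.117 + 0.374) = 63.16/0.4910 = 129 nmol/s.

129 nmol/s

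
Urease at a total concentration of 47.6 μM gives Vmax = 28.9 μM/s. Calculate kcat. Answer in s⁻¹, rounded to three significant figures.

kcat = Vmax/[E]total = 28.9 μM/s / 47.6 μM = 0.607 s⁻¹.

0.607 s⁻¹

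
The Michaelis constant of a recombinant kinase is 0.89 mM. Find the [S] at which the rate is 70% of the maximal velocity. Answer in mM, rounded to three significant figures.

v/Vmax = [S]/(Km+[S]) = 0.7, so [S] = Km·0.7/(1 − 0.7) = 0.89 × 2.333.
[S] = 2.08 mM.

2.08 mM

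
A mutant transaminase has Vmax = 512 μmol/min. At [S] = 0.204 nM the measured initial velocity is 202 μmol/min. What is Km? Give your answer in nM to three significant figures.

0.313 nM

v/Vmax = 202/512 = 0.3945 = [S]/(Km+[S]).
So Km + [S] = [S]/0.3945 = 0.5171 nM, giving Km = 0.5171 − 0.204 = 0.313 nM.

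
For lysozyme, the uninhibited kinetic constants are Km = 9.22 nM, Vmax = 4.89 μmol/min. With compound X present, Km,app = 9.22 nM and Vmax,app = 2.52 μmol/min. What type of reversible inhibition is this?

noncompetitive

Vmax decreases (4.89 → 2.52 μmol/min) while Km is unchanged — pure noncompetitive inhibition.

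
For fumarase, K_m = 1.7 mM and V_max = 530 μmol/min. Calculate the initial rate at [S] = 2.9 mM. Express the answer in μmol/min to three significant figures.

334 μmol/min

[S]/(Km+[S]) = 2.9/4.600 = 0.6304, the fractional saturation.
v = 0.6304 × Vmax = 0.6304 × 530 = 334 μmol/min.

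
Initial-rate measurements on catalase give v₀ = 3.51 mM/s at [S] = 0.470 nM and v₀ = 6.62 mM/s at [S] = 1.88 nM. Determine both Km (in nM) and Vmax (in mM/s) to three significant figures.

Km = 0.788 nM; Vmax = 9.39 mM/s

In reciprocal form, 1/v = (Km/Vmax)·(1/[S]) + 1/Vmax. The two points give (1/[S], 1/v) = (2.128, 0.2849) and (0.5319, 0.1511).
Slope = (0.2849 − 0.1511)/(2.128 − 0.5319) = 0.08387; intercept = 0.2849 − 0.08387×2.128 = 0.1064.
Vmax = 1/intercept = 9.39 mM/s; Km = slope × Vmax = 0.08387 × 9.39 = 0.788 nM.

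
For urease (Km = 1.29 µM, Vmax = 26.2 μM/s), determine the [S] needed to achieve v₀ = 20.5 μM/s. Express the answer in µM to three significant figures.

4.64 µM

Rearranging v = Vmax[S]/(Km+[S]) gives [S] = Km·v/(Vmax − v).
[S] = 1.29 × 20.5 / (26.2 − 20.5) = 26.44/5.700 = 4.64 µM.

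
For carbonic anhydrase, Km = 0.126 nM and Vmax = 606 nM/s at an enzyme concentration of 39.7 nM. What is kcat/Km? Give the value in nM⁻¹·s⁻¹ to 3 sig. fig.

kcat = Vmax/[E]total = 606/39.7 = 15.3 s⁻¹.
kcat/Km = 15.3/0.126 = 121 nM⁻¹·s⁻¹.

121 nM⁻¹·s⁻¹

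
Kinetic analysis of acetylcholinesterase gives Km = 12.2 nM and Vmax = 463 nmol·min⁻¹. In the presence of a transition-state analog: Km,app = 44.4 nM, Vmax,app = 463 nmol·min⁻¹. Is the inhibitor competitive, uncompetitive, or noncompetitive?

Km increases (12.2 → 44.4 nM) while Vmax is unchanged — the hallmark of competitive inhibition.

competitive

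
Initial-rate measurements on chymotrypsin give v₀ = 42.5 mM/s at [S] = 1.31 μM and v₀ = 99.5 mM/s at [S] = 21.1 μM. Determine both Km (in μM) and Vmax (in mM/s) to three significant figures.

Km = 2.06 μM; Vmax = 109 mM/s

From v = Vmax[S]/(Km+[S]), each point gives Vmax = v(Km+[S])/[S].
Equating: 42.5(Km+1.31)/1.31 = 99.5(Km+21.1)/21.1.
32.44·Km + 42.5 = 4.716·Km + 99.5, so (32.44 − 4.716)·Km = 99.5 − 42.5.
Km = 57.00/27.73 = 2.06 μM; then Vmax = 42.5(2.06+1.31)/1.31 = 109 mM/s.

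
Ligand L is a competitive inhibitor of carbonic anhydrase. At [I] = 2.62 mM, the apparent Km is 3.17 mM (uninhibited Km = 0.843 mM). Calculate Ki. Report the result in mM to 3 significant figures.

0.949 mM

Competitive: Km,app = α·Km with α = 1 + [I]/Ki.
α = Km,app/Km = 3.17/0.843 = 3.760.
Ki = [I]/(α − 1) = 2.62/2.760 = 0.949 mM.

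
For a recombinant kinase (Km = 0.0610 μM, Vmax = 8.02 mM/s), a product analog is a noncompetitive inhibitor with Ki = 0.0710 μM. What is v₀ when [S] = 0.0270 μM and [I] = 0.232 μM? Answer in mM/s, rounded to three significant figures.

0.577 mM/s

α = 1 + [I]/Ki = 1 + 0.232/0.0710 = 4.268.
For a noncompetitive inhibitor, Vmax is reduced to Vmax/α while Km is unchanged: Km,app = 0.0610 μM, Vmax,app = 1.88 mM/s.
v = Vmax,app·[S]/(Km,app + [S]) = 1.88 × 0.0270/(0.0610 + 0.0270) = 0.577 mM/s.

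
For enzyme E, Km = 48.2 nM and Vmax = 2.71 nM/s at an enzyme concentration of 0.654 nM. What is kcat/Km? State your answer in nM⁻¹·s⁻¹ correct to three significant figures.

kcat = Vmax/[E]total = 2.71/0.654 = 4.14 s⁻¹.
kcat/Km = 4.14/48.2 = 0.0860 nM⁻¹·s⁻¹.

0.0860 nM⁻¹·s⁻¹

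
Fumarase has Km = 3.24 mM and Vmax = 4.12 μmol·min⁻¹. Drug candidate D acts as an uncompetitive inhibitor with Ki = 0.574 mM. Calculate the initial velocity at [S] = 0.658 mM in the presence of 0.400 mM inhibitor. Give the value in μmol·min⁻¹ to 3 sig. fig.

α = 1 + [I]/Ki = 1 + 0.400/0.574 = 1.697.
For an uncompetitive inhibitor, both parameters are divided by α, giving Vmax/α and Km/α: Km,app = 1.91 mM, Vmax,app = 2.43 μmol·min⁻¹.
v = Vmax,app·[S]/(Km,app + [S]) = 2.43 × 0.658/(1.91 + 0.658) = 0.622 μmol·min⁻¹.

0.622 μmol·min⁻¹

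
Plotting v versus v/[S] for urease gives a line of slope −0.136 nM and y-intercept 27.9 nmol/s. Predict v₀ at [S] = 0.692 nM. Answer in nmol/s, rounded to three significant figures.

23.3 nmol/s

In the Eadie–Hofstee form v = Vmax − Km·(v/[S]), the slope is −Km and the intercept is Vmax, so Km = 0.136 nM and Vmax = 27.9 nmol/s.
v = 27.9 × 0.692/(0.136 + 0.692) = 23.3 nmol/s.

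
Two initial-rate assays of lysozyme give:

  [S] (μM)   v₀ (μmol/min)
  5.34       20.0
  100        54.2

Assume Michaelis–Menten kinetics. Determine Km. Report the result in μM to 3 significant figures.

In reciprocal form, 1/v = (Km/Vmax)·(1/[S]) + 1/Vmax. The two points give (1/[S], 1/v) = (0.1873, 0.05000) and (0.01000, 0.01845).
Slope = (0.05000 − 0.01845)/(0.1873 − 0.01000) = 0.1780; intercept = 0.05000 − 0.1780×0.1873 = 0.01667.
Vmax = 1/intercept = 60.0 μmol/min; Km = slope × Vmax = 0.1780 × 60.0 = 10.7 μM.

10.7 μM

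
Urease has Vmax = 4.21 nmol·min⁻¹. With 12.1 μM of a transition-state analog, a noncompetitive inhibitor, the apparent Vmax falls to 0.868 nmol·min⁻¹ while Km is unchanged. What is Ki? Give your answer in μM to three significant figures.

3.14 μM

Noncompetitive: Vmax,app = Vmax/α with α = 1 + [I]/Ki.
α = Vmax/Vmax,app = 4.21/0.868 = 4.850.
Since α = 1 + [I]/Ki, [I]/Ki = 4.850 − 1 = 3.850 and Ki = 12.1/3.850 = 3.14 μM.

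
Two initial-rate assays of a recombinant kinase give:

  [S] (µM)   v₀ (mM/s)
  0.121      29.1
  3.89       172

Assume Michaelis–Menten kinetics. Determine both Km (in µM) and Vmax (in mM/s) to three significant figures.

Km = 0.728 µM; Vmax = 204 mM/s

In reciprocal form, 1/v = (Km/Vmax)·(1/[S]) + 1/Vmax. The two points give (1/[S], 1/v) = (8.264, 0.03436) and (0.2571, 0.005814).
Slope = (0.03436 − 0.005814)/(8.264 − 0.2571) = 0.003565; intercept = 0.03436 − 0.003565×8.264 = 0.004897.
Vmax = 1/intercept = 204 mM/s; Km = slope × Vmax = 0.003565 × 204 = 0.728 µM.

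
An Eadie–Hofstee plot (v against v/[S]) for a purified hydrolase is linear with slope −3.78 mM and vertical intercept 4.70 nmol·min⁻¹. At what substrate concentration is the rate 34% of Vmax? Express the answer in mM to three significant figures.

1.95 mM

The Eadie–Hofstee slope gives Km = 3.78 mM (slope = −Km).
v/Vmax = [S]/(Km+[S]) = 0.34 ⇒ [S] = Km·0.34/(1−0.34) = 3.78 × 0.5152 = 1.95 mM.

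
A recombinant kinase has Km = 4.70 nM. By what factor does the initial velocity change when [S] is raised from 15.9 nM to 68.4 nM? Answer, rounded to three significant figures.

The fractional saturations are [S]/(Km+[S]) = 15.9/20.60 = 0.7718 and 68.4/73.10 = 0.9357.
v₂/v₁ is just their ratio: 0.9357/0.7718 = 1.21.

1.21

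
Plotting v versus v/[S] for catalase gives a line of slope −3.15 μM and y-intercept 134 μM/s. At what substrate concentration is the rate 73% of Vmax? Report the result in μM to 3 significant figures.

8.52 μM

The Eadie–Hofstee slope gives Km = 3.15 μM (slope = −Km).
v/Vmax = [S]/(Km+[S]) = 0.73 ⇒ [S] = Km·0.73/(1−0.73) = 3.15 × 2.704 = 8.52 μM.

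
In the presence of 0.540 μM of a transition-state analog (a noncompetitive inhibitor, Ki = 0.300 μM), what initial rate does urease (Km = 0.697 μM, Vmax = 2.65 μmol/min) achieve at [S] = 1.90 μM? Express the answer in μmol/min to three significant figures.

0.692 μmol/min

With α = 1 + [I]/Ki = 1 + 0.540/0.300 = 2.800, the noncompetitive rate law is v = (Vmax/α)·[S] / (Km + [S]).
v = (2.65/2.800)×1.90 / (0.697 + 1.90) = 1.798/2.597 = 0.692 μmol/min.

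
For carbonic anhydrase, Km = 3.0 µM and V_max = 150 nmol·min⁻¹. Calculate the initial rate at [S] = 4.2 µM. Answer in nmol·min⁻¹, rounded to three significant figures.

[S]/(Km+[S]) = 4.2/7.200 = 0.5833, the fractional saturation.
v = 0.5833 × Vmax = 0.5833 × 150 = 87.5 nmol·min⁻¹.

87.5 nmol·min⁻¹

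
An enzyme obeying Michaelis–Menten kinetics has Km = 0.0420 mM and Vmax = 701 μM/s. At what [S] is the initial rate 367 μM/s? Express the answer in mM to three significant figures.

The required fractional saturation is v/Vmax = 367/701 = 0.5235.
Then [S]/(Km+[S]) = 0.5235 ⇒ [S] = 0.0420 × 0.5235/(1 − 0.5235) = 0.0461 mM.

0.0461 mM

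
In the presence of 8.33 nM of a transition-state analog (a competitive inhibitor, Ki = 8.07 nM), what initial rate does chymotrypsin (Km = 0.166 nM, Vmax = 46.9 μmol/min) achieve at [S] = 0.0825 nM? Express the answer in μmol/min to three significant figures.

9.22 μmol/min

With α = 1 + [I]/Ki = 1 + 8.33/8.07 = 2.032, the competitive rate law is v = Vmax[S] / (αKm + [S]).
v = 46.9×0.0825 / (2.032×0.166 + 0.0825) = 3.869/0.4198 = 9.22 μmol/min.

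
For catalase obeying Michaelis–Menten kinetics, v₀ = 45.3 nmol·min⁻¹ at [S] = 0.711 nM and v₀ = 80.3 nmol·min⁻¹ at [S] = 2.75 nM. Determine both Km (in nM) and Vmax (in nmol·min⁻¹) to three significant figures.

Km = 1.01 nM; Vmax = 110 nmol·min⁻¹

In reciprocal form, 1/v = (Km/Vmax)·(1/[S]) + 1/Vmax. The two points give (1/[S], 1/v) = (1.406, 0.02208) and (0.3636, 0.01245).
Slope = (0.02208 − 0.01245)/(1.406 − 0.3636) = 0.009227; intercept = 0.02208 − 0.009227×1.406 = 0.009098.
Vmax = 1/intercept = 110 nmol·min⁻¹; Km = slope × Vmax = 0.009227 × 110 = 1.01 nM.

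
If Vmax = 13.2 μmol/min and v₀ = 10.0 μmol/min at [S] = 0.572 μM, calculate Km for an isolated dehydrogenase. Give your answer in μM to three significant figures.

v/Vmax = 10.0/13.2 = 0.7576 = [S]/(Km+[S]).
So Km + [S] = [S]/0.7576 = 0.7550 μM, giving Km = 0.7550 − 0.572 = 0.183 μM.

0.183 μM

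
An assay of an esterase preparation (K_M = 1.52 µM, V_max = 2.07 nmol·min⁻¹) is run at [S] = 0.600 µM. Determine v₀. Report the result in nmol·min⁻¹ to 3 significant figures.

[S]/(Km+[S]) = 0.600/2.120 = 0.2830, the fractional saturation.
v = 0.2830 × Vmax = 0.2830 × 2.07 = 0.586 nmol·min⁻¹.

0.586 nmol·min⁻¹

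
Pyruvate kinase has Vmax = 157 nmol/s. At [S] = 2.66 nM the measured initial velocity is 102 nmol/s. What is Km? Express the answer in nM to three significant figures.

From v = Vmax[S]/(Km+[S]), Km = [S](Vmax − v)/v.
Km = 2.66 × (157 − 102) / 102 = 146.3/102 = 1.43 nM.

1.43 nM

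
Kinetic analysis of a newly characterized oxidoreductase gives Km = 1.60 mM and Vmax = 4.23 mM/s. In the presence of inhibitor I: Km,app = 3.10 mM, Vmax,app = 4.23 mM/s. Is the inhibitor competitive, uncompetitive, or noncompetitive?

competitive

Km increases (1.60 → 3.10 mM) while Vmax is unchanged — the hallmark of competitive inhibition.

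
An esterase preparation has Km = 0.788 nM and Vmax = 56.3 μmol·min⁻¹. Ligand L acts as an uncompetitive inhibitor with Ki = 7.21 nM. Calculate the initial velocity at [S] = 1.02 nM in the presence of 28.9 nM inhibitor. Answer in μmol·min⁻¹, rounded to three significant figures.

9.74 μmol·min⁻¹

α = 1 + [I]/Ki = 1 + 28.9/7.21 = 5.008.
For an uncompetitive inhibitor, both parameters are divided by α, giving Vmax/α and Km/α: Km,app = 0.157 nM, Vmax,app = 11.2 μmol·min⁻¹.
v = Vmax,app·[S]/(Km,app + [S]) = 11.2 × 1.02/(0.157 + 1.02) = 9.74 μmol·min⁻¹.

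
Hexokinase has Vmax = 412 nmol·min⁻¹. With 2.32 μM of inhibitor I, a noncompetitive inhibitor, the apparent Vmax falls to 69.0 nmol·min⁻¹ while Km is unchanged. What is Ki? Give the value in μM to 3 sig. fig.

0.467 μM

Noncompetitive: Vmax,app = Vmax/α with α = 1 + [I]/Ki.
α = Vmax/Vmax,app = 412/69.0 = 5.971.
Since α = 1 + [I]/Ki, [I]/Ki = 5.971 − 1 = 4.971 and Ki = 2.32/4.971 = 0.467 μM.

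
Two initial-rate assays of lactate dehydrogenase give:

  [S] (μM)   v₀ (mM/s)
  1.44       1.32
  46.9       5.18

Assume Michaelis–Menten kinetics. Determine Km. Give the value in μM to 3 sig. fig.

4.79 μM

From v = Vmax[S]/(Km+[S]), each point gives Vmax = v(Km+[S])/[S].
Equating: 1.32(Km+1.44)/1.44 = 5.18(Km+46.9)/46.9.
0.9167·Km + 1.32 = 0.1104·Km + 5.18, so (0.9167 − 0.1104)·Km = 5.18 − 1.32.
Km = 3.860/0.8062 = 4.79 μM; then Vmax = 1.32(4.79+1.44)/1.44 = 5.71 mM/s.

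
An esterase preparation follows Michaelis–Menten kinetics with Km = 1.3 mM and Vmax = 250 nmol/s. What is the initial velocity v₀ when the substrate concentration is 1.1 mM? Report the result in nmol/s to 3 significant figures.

v = Vmax·[S]/(Km + [S]) = 250 × 1.1 / (1.3 + 1.1)
  = 275.0 / 2.400 = 115 nmol/s.

115 nmol/s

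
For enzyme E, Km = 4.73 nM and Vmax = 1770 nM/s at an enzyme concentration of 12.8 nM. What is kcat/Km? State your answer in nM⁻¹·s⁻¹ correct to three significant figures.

29.2 nM⁻¹·s⁻¹

kcat = Vmax/[E]total = 1770/12.8 = 138 s⁻¹.
kcat/Km = 138/4.73 = 29.2 nM⁻¹·s⁻¹.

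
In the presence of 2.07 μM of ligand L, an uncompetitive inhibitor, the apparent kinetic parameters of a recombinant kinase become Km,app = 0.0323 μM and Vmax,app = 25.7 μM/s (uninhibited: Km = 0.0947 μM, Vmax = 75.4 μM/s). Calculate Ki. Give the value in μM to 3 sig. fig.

Uncompetitive: Vmax,app = Vmax/α (and Km,app = Km/α) with α = 1 + [I]/Ki.
α = Vmax/Vmax,app = 75.4/25.7 = 2.934.
Ki = [I]/(α − 1) = 2.07/1.934 = 1.07 μM.

1.07 μM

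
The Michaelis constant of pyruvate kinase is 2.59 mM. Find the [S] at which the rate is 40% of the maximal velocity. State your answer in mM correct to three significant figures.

v/Vmax = [S]/(Km+[S]) = 0.4, so [S] = Km·0.4/(1 − 0.4) = 2.59 × 0.6667.
[S] = 1.73 mM.

1.73 mM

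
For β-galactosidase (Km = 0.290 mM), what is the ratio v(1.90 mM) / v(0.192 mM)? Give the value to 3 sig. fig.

Since Vmax cancels, v₂/v₁ = [S]₂(Km+[S]₁) / [S]₁(Km+[S]₂).
= 1.90×(0.290+0.192) / (0.192×(0.290+1.90)) = 0.9158/0.4205 = 2.18.

2.18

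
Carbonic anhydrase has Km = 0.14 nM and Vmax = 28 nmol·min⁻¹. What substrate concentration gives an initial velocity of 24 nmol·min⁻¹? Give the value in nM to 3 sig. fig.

Rearranging v = Vmax[S]/(Km+[S]) gives [S] = Km·v/(Vmax − v).
[S] = 0.14 × 24 / (28 − 24) = 3.360/4.000 = 0.840 nM.

0.840 nM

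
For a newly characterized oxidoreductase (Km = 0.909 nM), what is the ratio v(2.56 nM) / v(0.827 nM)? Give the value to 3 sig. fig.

1.55

The fractional saturations are [S]/(Km+[S]) = 0.827/1.736 = 0.4764 and 2.56/3.469 = 0.7380.
v₂/v₁ is just their ratio: 0.7380/0.4764 = 1.55.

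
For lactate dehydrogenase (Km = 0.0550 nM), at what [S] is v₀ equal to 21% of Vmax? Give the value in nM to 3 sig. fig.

v/Vmax = [S]/(Km+[S]) = 0.21, so [S] = Km·0.21/(1 − 0.21) = 0.0550 × 0.2658.
[S] = 0.0146 nM.

0.0146 nM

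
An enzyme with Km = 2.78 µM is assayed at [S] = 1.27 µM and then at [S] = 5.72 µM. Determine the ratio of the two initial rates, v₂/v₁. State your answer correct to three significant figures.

The fractional saturations are [S]/(Km+[S]) = 1.27/4.050 = 0.3136 and 5.72/8.500 = 0.6729.
v₂/v₁ is just their ratio: 0.6729/0.3136 = 2.15.

2.15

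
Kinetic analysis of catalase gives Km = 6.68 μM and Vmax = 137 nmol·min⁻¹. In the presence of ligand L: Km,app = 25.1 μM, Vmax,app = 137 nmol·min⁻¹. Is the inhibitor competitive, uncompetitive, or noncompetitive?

Km increases (6.68 → 25.1 μM) while Vmax is unchanged — the hallmark of competitive inhibition.

competitive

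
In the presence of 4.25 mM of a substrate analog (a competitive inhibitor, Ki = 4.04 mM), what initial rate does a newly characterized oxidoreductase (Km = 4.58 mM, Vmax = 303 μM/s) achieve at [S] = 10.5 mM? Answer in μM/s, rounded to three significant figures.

160 μM/s

With α = 1 + [I]/Ki = 1 + 4.25/4.04 = 2.052, the competitive rate law is v = Vmax[S] / (αKm + [S]).
v = 303×10.5 / (2.052×4.58 + 10.5) = 3182/19.90 = 160 μM/s.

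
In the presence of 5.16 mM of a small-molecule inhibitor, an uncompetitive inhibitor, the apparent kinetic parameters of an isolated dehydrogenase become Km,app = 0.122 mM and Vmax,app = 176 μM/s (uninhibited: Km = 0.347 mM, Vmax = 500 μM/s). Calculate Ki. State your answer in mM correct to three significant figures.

Uncompetitive: Vmax,app = Vmax/α (and Km,app = Km/α) with α = 1 + [I]/Ki.
α = Vmax/Vmax,app = 500/176 = 2.841.
Since α = 1 + [I]/Ki, [I]/Ki = 2.841 − 1 = 1.841 and Ki = 5.16/1.841 = 2.80 mM.

2.80 mM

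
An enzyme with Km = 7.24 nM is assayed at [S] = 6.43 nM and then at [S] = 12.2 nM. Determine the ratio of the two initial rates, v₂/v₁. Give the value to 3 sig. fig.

The fractional saturations are [S]/(Km+[S]) = 6.43/13.67 = 0.4704 and 12.2/19.44 = 0.6276.
v₂/v₁ is just their ratio: 0.6276/0.4704 = 1.33.

1.33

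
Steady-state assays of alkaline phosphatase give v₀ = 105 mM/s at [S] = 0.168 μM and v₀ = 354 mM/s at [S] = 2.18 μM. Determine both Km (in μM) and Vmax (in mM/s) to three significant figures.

Km = 0.538 μM; Vmax = 441 mM/s

In reciprocal form, 1/v = (Km/Vmax)·(1/[S]) + 1/Vmax. The two points give (1/[S], 1/v) = (5.952, 0.009524) and (0.4587, 0.002825).
Slope = (0.009524 − 0.002825)/(5.952 − 0.4587) = 0.001219; intercept = 0.009524 − 0.001219×5.952 = 0.002266.
Vmax = 1/intercept = 441 mM/s; Km = slope × Vmax = 0.001219 × 441 = 0.538 μM.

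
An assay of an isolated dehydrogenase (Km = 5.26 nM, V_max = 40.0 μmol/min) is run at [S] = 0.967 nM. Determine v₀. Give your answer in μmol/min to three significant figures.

6.21 μmol/min

v = Vmax·[S]/(Km + [S]) = 40.0 × 0.967 / (5.26 + 0.967)
  = 38.68 / 6.227 = 6.21 μmol/min.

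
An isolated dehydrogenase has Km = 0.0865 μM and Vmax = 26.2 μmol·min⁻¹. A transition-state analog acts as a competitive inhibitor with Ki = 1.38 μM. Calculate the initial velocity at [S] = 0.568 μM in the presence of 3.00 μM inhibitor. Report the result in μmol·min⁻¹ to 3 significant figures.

17.7 μmol·min⁻¹

With α = 1 + [I]/Ki = 1 + 3.00/1.38 = 3.174, the competitive rate law is v = Vmax[S] / (αKm + [S]).
v = 26.2×0.568 / (3.174×0.0865 + 0.568) = 14.88/0.8425 = 17.7 μmol·min⁻¹.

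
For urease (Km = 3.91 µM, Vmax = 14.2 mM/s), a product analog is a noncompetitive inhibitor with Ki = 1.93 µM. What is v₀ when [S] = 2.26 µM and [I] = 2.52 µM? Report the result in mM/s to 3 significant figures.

2.26 mM/s

With α = 1 + [I]/Ki = 1 + 2.52/1.93 = 2.306, the noncompetitive rate law is v = (Vmax/α)·[S] / (Km + [S]).
v = (14.2/2.306)×2.26 / (3.91 + 2.26) = 13.92/6.170 = 2.26 mM/s.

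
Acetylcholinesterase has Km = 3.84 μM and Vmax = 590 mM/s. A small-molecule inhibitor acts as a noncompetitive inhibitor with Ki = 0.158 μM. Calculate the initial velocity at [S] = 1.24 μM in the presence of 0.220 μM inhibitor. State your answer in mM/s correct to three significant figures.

With α = 1 + [I]/Ki = 1 + 0.220/0.158 = 2.392, the noncompetitive rate law is v = (Vmax/α)·[S] / (Km + [S]).
v = (590/2.392)×1.24 / (3.84 + 1.24) = 305.8/5.080 = 60.2 mM/s.

60.2 mM/s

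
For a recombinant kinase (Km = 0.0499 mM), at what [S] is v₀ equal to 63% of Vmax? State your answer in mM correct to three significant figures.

0.0850 mM

v/Vmax = [S]/(Km+[S]) = 0.63, so [S] = Km·0.63/(1 − 0.63) = 0.0499 × 1.703.
[S] = 0.0850 mM.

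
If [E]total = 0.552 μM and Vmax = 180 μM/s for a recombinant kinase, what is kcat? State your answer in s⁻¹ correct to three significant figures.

326 s⁻¹

kcat = Vmax/[E]total = 180 μM/s / 0.552 μM = 326 s⁻¹.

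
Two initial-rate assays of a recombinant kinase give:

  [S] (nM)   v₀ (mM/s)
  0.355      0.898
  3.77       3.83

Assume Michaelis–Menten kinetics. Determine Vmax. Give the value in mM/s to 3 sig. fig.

In reciprocal form, 1/v = (Km/Vmax)·(1/[S]) + 1/Vmax. The two points give (1/[S], 1/v) = (2.817, 1.114) and (0.2653, 0.2611).
Slope = (1.114 − 0.2611)/(2.817 − 0.2653) = 0.3341; intercept = 1.114 − 0.3341×2.817 = 0.1725.
Vmax = 1/intercept = 5.80 mM/s; Km = slope × Vmax = 0.3341 × 5.80 = 1.94 nM.

5.80 mM/s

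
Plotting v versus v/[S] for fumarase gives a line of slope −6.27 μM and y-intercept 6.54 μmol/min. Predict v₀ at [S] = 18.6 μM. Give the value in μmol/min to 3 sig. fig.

In the Eadie–Hofstee form v = Vmax − Km·(v/[S]), the slope is −Km and the intercept is Vmax, so Km = 6.27 μM and Vmax = 6.54 μmol/min.
v = 6.54 × 18.6/(6.27 + 18.6) = 4.89 μmol/min.

4.89 μmol/min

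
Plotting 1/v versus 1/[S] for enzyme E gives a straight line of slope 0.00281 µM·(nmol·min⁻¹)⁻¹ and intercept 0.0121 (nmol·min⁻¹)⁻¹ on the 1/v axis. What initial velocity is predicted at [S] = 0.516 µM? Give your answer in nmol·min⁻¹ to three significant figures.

57.0 nmol·min⁻¹

The y-intercept is 1/Vmax, so Vmax = 1/0.0121 = 82.6 nmol·min⁻¹.
The slope is Km/Vmax, so Km = 0.00281 × 82.6 = 0.232 µM.
Then v = 82.6 × 0.516/(0.232 + 0.516) = 57.0 nmol·min⁻¹.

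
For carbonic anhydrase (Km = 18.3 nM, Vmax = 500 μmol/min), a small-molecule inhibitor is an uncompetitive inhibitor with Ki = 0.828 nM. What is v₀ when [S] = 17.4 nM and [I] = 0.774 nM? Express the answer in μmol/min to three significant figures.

167 μmol/min

α = 1 + [I]/Ki = 1 + 0.774/0.828 = 1.935.
For an uncompetitive inhibitor, both parameters are divided by α, giving Vmax/α and Km/α: Km,app = 9.46 nM, Vmax,app = 258 μmol/min.
v = Vmax,app·[S]/(Km,app + [S]) = 258 × 17.4/(9.46 + 17.4) = 167 μmol/min.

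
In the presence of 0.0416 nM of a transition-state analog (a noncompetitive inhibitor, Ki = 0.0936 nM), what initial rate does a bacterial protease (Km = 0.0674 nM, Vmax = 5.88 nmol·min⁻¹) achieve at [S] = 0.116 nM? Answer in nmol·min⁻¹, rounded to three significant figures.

2.57 nmol·min⁻¹

With α = 1 + [I]/Ki = 1 + 0.0416/0.0936 = 1.444, the noncompetitive rate law is v = (Vmax/α)·[S] / (Km + [S]).
v = (5.88/1.444)×0.116 / (0.0674 + 0.116) = 0.4722/0.1834 = 2.57 nmol·min⁻¹.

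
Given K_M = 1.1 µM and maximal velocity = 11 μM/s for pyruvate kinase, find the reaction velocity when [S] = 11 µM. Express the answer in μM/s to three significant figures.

[S]/(Km+[S]) = 11/12.10 = 0.9091, the fractional saturation.
v = 0.9091 × Vmax = 0.9091 × 11 = 10.0 μM/s.

10.0 μM/s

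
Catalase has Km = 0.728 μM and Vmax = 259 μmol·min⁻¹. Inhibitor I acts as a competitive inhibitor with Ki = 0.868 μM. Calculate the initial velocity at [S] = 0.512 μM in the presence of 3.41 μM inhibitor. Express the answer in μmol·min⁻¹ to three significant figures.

32.3 μmol·min⁻¹

α = 1 + [I]/Ki = 1 + 3.41/0.868 = 4.929.
For a competitive inhibitor, Vmax is unchanged and the apparent Km becomes α·Km: Km,app = 3.59 μM, Vmax,app = 259 μmol·min⁻¹.
v = Vmax,app·[S]/(Km,app + [S]) = 259 × 0.512/(3.59 + 0.512) = 32.3 μmol·min⁻¹.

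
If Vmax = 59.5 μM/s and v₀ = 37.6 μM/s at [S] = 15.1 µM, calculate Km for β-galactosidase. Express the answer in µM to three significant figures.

v/Vmax = 37.6/59.5 = 0.6319 = [S]/(Km+[S]).
So Km + [S] = [S]/0.6319 = 23.89 µM, giving Km = 23.89 − 15.1 = 8.79 µM.

8.79 µM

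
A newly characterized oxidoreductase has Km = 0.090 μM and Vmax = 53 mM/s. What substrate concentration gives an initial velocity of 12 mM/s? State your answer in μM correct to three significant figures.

Rearranging v = Vmax[S]/(Km+[S]) gives [S] = Km·v/(Vmax − v).
[S] = 0.090 × 12 / (53 − 12) = 1.080/41.00 = 0.0263 μM.

0.0263 μM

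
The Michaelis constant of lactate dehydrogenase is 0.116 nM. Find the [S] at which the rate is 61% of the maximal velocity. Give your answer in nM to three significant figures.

v/Vmax = [S]/(Km+[S]) = 0.61, so [S] = Km·0.61/(1 − 0.61) = 0.116 × 1.564.
[S] = 0.181 nM.

0.181 nM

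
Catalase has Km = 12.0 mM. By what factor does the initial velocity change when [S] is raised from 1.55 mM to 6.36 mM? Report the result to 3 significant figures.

3.03

The fractional saturations are [S]/(Km+[S]) = 1.55/13.55 = 0.1144 and 6.36/18.36 = 0.3464.
v₂/v₁ is just their ratio: 0.3464/0.1144 = 3.03.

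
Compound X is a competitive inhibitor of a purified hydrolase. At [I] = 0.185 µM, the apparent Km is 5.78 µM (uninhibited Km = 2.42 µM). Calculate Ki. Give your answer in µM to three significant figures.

0.133 µM

Competitive: Km,app = α·Km with α = 1 + [I]/Ki.
α = Km,app/Km = 5.78/2.42 = 2.388.
Since α = 1 + [I]/Ki, [I]/Ki = 2.388 − 1 = 1.388 and Ki = 0.185/1.388 = 0.133 µM.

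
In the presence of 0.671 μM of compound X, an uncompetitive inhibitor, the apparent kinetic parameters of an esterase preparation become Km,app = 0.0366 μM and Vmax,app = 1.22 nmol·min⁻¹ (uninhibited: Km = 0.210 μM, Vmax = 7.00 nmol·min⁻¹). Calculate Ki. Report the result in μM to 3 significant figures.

0.142 μM

Uncompetitive: Vmax,app = Vmax/α (and Km,app = Km/α) with α = 1 + [I]/Ki.
α = Vmax/Vmax,app = 7.00/1.22 = 5.738.
Since α = 1 + [I]/Ki, [I]/Ki = 5.738 − 1 = 4.738 and Ki = 0.671/4.738 = 0.142 μM.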